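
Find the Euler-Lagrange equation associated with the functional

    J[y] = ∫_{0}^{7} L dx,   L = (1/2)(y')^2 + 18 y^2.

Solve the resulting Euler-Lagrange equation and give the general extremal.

The Lagrangian is L = (1/2)(y')^2 + 18 y^2.
∂L/∂y = 36y.
∂L/∂y' = y'.
The Euler-Lagrange equation d/dx(∂L/∂y') − ∂L/∂y = 0 becomes:
    y'' - 36 y = 0
General solution: y(x) = A e^(6x) + B e^(-6x), where A and B are arbitrary constants fixed by the endpoint conditions.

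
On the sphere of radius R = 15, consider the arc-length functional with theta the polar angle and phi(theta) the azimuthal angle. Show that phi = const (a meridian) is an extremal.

On the sphere of radius R = 15 with spherical coordinates (θ, φ), the induced metric is
    ds^2 = 225(dθ^2 + sin^2(θ) dφ^2).
Using θ as the parameter, the arc-length functional becomes
    J[φ] = ∫ 15 sqrt(1 + sin^2(θ) (dφ/dθ)^2) dθ.
So L = 15 sqrt(1 + sin^2(θ) φ'^2). Compute
    ∂L/∂φ = 0  (L has no explicit φ dependence),
    ∂L/∂φ' = 15 sin^2(θ) φ' / sqrt(1 + sin^2(θ) φ'^2).
For the candidate φ(θ) = c (constant), φ' = 0, so ∂L/∂φ' evaluated along the candidate vanishes, and ∂L/∂φ is identically zero. Hence
    d/dθ(∂L/∂φ') − ∂L/∂φ = 0
is satisfied. Therefore meridians φ = const are extremals of arc length — they are geodesics on the sphere.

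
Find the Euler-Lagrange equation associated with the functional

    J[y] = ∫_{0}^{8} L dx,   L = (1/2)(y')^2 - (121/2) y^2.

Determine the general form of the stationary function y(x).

The Lagrangian is L = (1/2)(y')^2 - (121/2) y^2.
∂L/∂y = -121y.
∂L/∂y' = y'.
The Euler-Lagrange equation d/dx(∂L/∂y') − ∂L/∂y = 0 becomes:
    y'' + 121 y = 0
General solution: y(x) = A sin(11x) + B cos(11x), where A and B are arbitrary constants fixed by the endpoint conditions.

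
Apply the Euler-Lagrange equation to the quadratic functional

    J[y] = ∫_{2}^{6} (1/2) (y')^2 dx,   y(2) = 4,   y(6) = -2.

The Lagrangian is L = (1/2) (y')^2.
Compute ∂L/∂y = 0, ∂L/∂y' = y'.
The Euler-Lagrange equation d/dx(∂L/∂y') − ∂L/∂y = 0 reduces to
    y'' = 0.
Its general solution is
    y(x) = A x + B,
with A, B fixed by the endpoint conditions.
Applying the endpoint conditions y(2) = 4 and y(6) = -2: solve A·2 + B = 4 and A·6 + B = -2. Subtracting gives A(6 − 2) = -2 − 4, so A = -3/2, and B = 4 − A·2 = 7. Therefore
    y(x) = (-3/2) x + 7.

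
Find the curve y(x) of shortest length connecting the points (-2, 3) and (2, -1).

Arc-length functional: J[y] = ∫ sqrt(1 + (y')^2) dx.
Lagrangian L = sqrt(1 + (y')^2) has no explicit y dependence, so ∂L/∂y = 0 and the Euler-Lagrange equation gives
    d/dx( y' / sqrt(1 + (y')^2) ) = 0  ⇒  y' / sqrt(1 + (y')^2) = const.
Hence y' is constant, so y(x) is affine.
Fitting the endpoints (-2, 3) and (2, -1):
    slope m = ((-1) − 3) / (2 − (-2)) = -1,
    intercept c = 3 − m·(-2) = 1.
Extremal: y(x) = -x + 1.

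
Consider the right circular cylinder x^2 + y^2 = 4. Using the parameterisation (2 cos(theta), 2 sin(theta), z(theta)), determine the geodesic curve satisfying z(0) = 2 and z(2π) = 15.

Parameterise the cylinder of radius R = 2 as
    r(θ) = (2 cos θ, 2 sin θ, z(θ)).
The arc-length element is
    ds = sqrt(4 + (dz/dθ)^2) dθ,
so the Lagrangian is L = sqrt(4 + z'^2).
L depends on z' only, not on z or θ, so ∂L/∂z = 0 and
    ∂L/∂z' = z' / sqrt(4 + z'^2).
The Euler-Lagrange equation gives
    d/dθ( z' / sqrt(4 + z'^2) ) = 0,
so z' is constant. Integrating once:
    z(θ) = a θ + b,
a helix on the cylinder (a straight line when the cylinder is unrolled). The constants a, b are determined by the endpoint conditions.
With endpoint conditions z(0) = 2 and z(2π) = 15: from z(0) = b we get b = 2, and a·2π + 2 = 15 gives a = 13/(2π), so
    z(θ) = (13/(2π)) θ + 2.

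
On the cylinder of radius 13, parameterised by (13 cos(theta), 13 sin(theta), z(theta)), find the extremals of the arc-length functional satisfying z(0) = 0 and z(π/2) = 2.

Parameterise the cylinder of radius R = 13 as
    r(θ) = (13 cos θ, 13 sin θ, z(θ)).
The arc-length element is
    ds = sqrt(169 + (dz/dθ)^2) dθ,
so the Lagrangian is L = sqrt(169 + z'^2).
L depends on z' only, not on z or θ, so ∂L/∂z = 0 and
    ∂L/∂z' = z' / sqrt(169 + z'^2).
The Euler-Lagrange equation gives
    d/dθ( z' / sqrt(169 + z'^2) ) = 0,
so z' is constant. Integrating once:
    z(θ) = a θ + b,
a helix on the cylinder (a straight line when the cylinder is unrolled). The constants a, b are determined by the endpoint conditions.
With endpoint conditions z(0) = 0 and z(π/2) = 2: from z(0) = b we get b = 0, and a·π/2 + 0 = 2 gives a = 4/π, so
    z(θ) = (4/π) θ.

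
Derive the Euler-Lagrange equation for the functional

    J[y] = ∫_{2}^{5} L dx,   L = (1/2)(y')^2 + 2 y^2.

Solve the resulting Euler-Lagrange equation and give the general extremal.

The Lagrangian is L = (1/2)(y')^2 + 2 y^2.
∂L/∂y = 4y.
∂L/∂y' = y'.
The Euler-Lagrange equation d/dx(∂L/∂y') − ∂L/∂y = 0 becomes:
    y'' - 4 y = 0
General solution: y(x) = A e^(2x) + B e^(-2x), where A and B are arbitrary constants fixed by the endpoint conditions.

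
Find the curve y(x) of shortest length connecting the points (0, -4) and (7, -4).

Arc-length functional: J[y] = ∫ sqrt(1 + (y')^2) dx.
Lagrangian L = sqrt(1 + (y')^2) has no explicit y dependence, so ∂L/∂y = 0 and the Euler-Lagrange equation gives
    d/dx( y' / sqrt(1 + (y')^2) ) = 0  ⇒  y' / sqrt(1 + (y')^2) = const.
Hence y' is constant, so y(x) is affine.
Fitting the endpoints (0, -4) and (7, -4):
    slope m = ((-4) − (-4)) / (7 − 0) = 0,
    intercept c = (-4) − m·0 = -4.
Extremal: y(x) = -4.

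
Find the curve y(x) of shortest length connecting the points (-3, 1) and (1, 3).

Arc-length functional: J[y] = ∫ sqrt(1 + (y')^2) dx.
Lagrangian L = sqrt(1 + (y')^2) has no explicit y dependence, so ∂L/∂y = 0 and the Euler-Lagrange equation gives
    d/dx( y' / sqrt(1 + (y')^2) ) = 0  ⇒  y' / sqrt(1 + (y')^2) = const.
Hence y' is constant, so y(x) is affine.
Fitting the endpoints (-3, 1) and (1, 3):
    slope m = (3 − 1) / (1 − (-3)) = 1/2,
    intercept c = 1 − m·(-3) = 5/2.
Extremal: y(x) = (1/2) x + 5/2.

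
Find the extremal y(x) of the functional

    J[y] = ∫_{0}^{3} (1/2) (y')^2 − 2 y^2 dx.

The Lagrangian is L = (1/2) (y')^2 − 2 y^2.
Compute ∂L/∂y = -4y, ∂L/∂y' = y'.
The Euler-Lagrange equation d/dx(∂L/∂y') − ∂L/∂y = 0 reduces to
    y'' + 4 y = 0.
Its general solution is
    y(x) = A sin(2x) + B cos(2x),
with A, B fixed by the endpoint conditions.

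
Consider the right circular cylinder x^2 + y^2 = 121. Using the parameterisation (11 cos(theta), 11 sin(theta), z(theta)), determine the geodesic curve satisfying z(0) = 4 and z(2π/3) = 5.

Parameterise the cylinder of radius R = 11 as
    r(θ) = (11 cos θ, 11 sin θ, z(θ)).
The arc-length element is
    ds = sqrt(121 + (dz/dθ)^2) dθ,
so the Lagrangian is L = sqrt(121 + z'^2).
L depends on z' only, not on z or θ, so ∂L/∂z = 0 and
    ∂L/∂z' = z' / sqrt(121 + z'^2).
The Euler-Lagrange equation gives
    d/dθ( z' / sqrt(121 + z'^2) ) = 0,
so z' is constant. Integrating once:
    z(θ) = a θ + b,
a helix on the cylinder (a straight line when the cylinder is unrolled). The constants a, b are determined by the endpoint conditions.
With endpoint conditions z(0) = 4 and z(2π/3) = 5: from z(0) = b we get b = 4, and a·2π/3 + 4 = 5 gives a = 3/(2π), so
    z(θ) = (3/(2π)) θ + 4.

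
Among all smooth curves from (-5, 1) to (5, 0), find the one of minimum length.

Arc-length functional: J[y] = ∫ sqrt(1 + (y')^2) dx.
Lagrangian L = sqrt(1 + (y')^2) has no explicit y dependence, so ∂L/∂y = 0 and the Euler-Lagrange equation gives
    d/dx( y' / sqrt(1 + (y')^2) ) = 0  ⇒  y' / sqrt(1 + (y')^2) = const.
Hence y' is constant, so y(x) is affine.
Fitting the endpoints (-5, 1) and (5, 0):
    slope m = (0 − 1) / (5 − (-5)) = -1/10,
    intercept c = 1 − m·(-5) = 1/2.
Extremal: y(x) = (-1/10) x + 1/2.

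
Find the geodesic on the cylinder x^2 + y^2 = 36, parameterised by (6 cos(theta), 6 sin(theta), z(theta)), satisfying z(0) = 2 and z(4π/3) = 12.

Parameterise the cylinder of radius R = 6 as
    r(θ) = (6 cos θ, 6 sin θ, z(θ)).
The arc-length element is
    ds = sqrt(36 + (dz/dθ)^2) dθ,
so the Lagrangian is L = sqrt(36 + z'^2).
L depends on z' only, not on z or θ, so ∂L/∂z = 0 and
    ∂L/∂z' = z' / sqrt(36 + z'^2).
The Euler-Lagrange equation gives
    d/dθ( z' / sqrt(36 + z'^2) ) = 0,
so z' is constant. Integrating once:
    z(θ) = a θ + b,
a helix on the cylinder (a straight line when the cylinder is unrolled). The constants a, b are determined by the endpoint conditions.
With endpoint conditions z(0) = 2 and z(4π/3) = 12: from z(0) = b we get b = 2, and a·4π/3 + 2 = 12 gives a = 15/(2π), so
    z(θ) = (15/(2π)) θ + 2.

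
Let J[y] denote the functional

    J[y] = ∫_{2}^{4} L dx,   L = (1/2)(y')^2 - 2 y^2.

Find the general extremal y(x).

The Lagrangian is L = (1/2)(y')^2 - 2 y^2.
∂L/∂y = -4y.
∂L/∂y' = y'.
The Euler-Lagrange equation d/dx(∂L/∂y') − ∂L/∂y = 0 becomes:
    y'' + 4 y = 0
General solution: y(x) = A sin(2x) + B cos(2x), where A and B are arbitrary constants fixed by the endpoint conditions.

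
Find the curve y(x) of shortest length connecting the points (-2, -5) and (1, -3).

Arc-length functional: J[y] = ∫ sqrt(1 + (y')^2) dx.
Lagrangian L = sqrt(1 + (y')^2) has no explicit y dependence, so ∂L/∂y = 0 and the Euler-Lagrange equation gives
    d/dx( y' / sqrt(1 + (y')^2) ) = 0  ⇒  y' / sqrt(1 + (y')^2) = const.
Hence y' is constant, so y(x) is affine.
Fitting the endpoints (-2, -5) and (1, -3):
    slope m = ((-3) − (-5)) / (1 − (-2)) = 2/3,
    intercept c = (-5) − m·(-2) = -11/3.
Extremal: y(x) = (2/3) x - 11/3.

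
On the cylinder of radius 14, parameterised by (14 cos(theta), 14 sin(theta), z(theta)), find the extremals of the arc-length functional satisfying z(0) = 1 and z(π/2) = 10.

Parameterise the cylinder of radius R = 14 as
    r(θ) = (14 cos θ, 14 sin θ, z(θ)).
The arc-length element is
    ds = sqrt(196 + (dz/dθ)^2) dθ,
so the Lagrangian is L = sqrt(196 + z'^2).
L depends on z' only, not on z or θ, so ∂L/∂z = 0 and
    ∂L/∂z' = z' / sqrt(196 + z'^2).
The Euler-Lagrange equation gives
    d/dθ( z' / sqrt(196 + z'^2) ) = 0,
so z' is constant. Integrating once:
    z(θ) = a θ + b,
a helix on the cylinder (a straight line when the cylinder is unrolled). The constants a, b are determined by the endpoint conditions.
With endpoint conditions z(0) = 1 and z(π/2) = 10: from z(0) = b we get b = 1, and a·π/2 + 1 = 10 gives a = 18/π, so
    z(θ) = (18/π) θ + 1.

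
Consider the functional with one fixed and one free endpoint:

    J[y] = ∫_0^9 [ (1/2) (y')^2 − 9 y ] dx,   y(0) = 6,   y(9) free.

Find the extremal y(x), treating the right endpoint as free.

The Lagrangian L = (1/2) (y')^2 − 9 y gives
    ∂L/∂y = −9,   ∂L/∂y' = y'.
Euler-Lagrange: d/dx(y') − (−9) = 0, i.e. y'' + 9 = 0, so
    y(x) = −(9/2) x^2 + C1 x + C2.
Fixed left endpoint y(0) = 6 ⇒ C2 = 6.
The right endpoint x = 9 is free, so the natural (transversality) condition is ∂L/∂y' |_{x=9} = 0, i.e. y'(9) = 0.
Compute y'(x) = −9 x + C1, so y'(9) = −81 + C1 = 0 ⇒ C1 = 81.
Therefore the extremal is
    y(x) = −(9/2) x^2 + 81 x + 6.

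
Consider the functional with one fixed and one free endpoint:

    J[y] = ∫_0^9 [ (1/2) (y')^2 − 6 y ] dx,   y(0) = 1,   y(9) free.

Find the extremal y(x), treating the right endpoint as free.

The Lagrangian L = (1/2) (y')^2 − 6 y gives
    ∂L/∂y = −6,   ∂L/∂y' = y'.
Euler-Lagrange: d/dx(y') − (−6) = 0, i.e. y'' + 6 = 0, so
    y(x) = −(6/2) x^2 + C1 x + C2.
Fixed left endpoint y(0) = 1 ⇒ C2 = 1.
The right endpoint x = 9 is free, so the natural (transversality) condition is ∂L/∂y' |_{x=9} = 0, i.e. y'(9) = 0.
Compute y'(x) = −6 x + C1, so y'(9) = −54 + C1 = 0 ⇒ C1 = 54.
Therefore the extremal is
    y(x) = −3 x^2 + 54 x + 1.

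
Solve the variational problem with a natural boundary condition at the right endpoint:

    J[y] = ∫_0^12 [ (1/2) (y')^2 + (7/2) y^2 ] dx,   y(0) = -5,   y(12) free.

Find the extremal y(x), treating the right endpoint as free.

The Lagrangian L = (1/2) (y')^2 + (7/2) y^2 gives
    ∂L/∂y = 7 y,   ∂L/∂y' = y'.
Euler-Lagrange: y'' − 7 y = 0.
With k = sqrt(7), the general solution is
    y(x) = A cosh(sqrt(7) x) + B sinh(sqrt(7) x).
Fixed left endpoint y(0) = -5 ⇒ A = -5.
The right endpoint x = 12 is free, so the natural (transversality) condition is ∂L/∂y' |_{x=12} = 0, i.e. y'(12) = 0.
Compute y'(x) = A k sinh(k x) + B k cosh(k x), so
    y'(12) = A k sinh(k·12) + B k cosh(k·12) = 0
    ⇒ B = −A tanh(k·12) = 5 tanh(sqrt(7)·12).
Therefore the extremal is
    y(x) = −5 cosh(sqrt(7) x) + 5 tanh(sqrt(7)·12) sinh(sqrt(7) x).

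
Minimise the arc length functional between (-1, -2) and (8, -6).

Arc-length functional: J[y] = ∫ sqrt(1 + (y')^2) dx.
Lagrangian L = sqrt(1 + (y')^2) has no explicit y dependence, so ∂L/∂y = 0 and the Euler-Lagrange equation gives
    d/dx( y' / sqrt(1 + (y')^2) ) = 0  ⇒  y' / sqrt(1 + (y')^2) = const.
Hence y' is constant, so y(x) is affine.
Fitting the endpoints (-1, -2) and (8, -6):
    slope m = ((-6) − (-2)) / (8 − (-1)) = -4/9,
    intercept c = (-2) − m·(-1) = -22/9.
Extremal: y(x) = (-4/9) x - 22/9.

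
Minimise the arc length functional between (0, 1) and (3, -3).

Arc-length functional: J[y] = ∫ sqrt(1 + (y')^2) dx.
Lagrangian L = sqrt(1 + (y')^2) has no explicit y dependence, so ∂L/∂y = 0 and the Euler-Lagrange equation gives
    d/dx( y' / sqrt(1 + (y')^2) ) = 0  ⇒  y' / sqrt(1 + (y')^2) = const.
Hence y' is constant, so y(x) is affine.
Fitting the endpoints (0, 1) and (3, -3):
    slope m = ((-3) − 1) / (3 − 0) = -4/3,
    intercept c = 1 − m·0 = 1.
Extremal: y(x) = (-4/3) x + 1.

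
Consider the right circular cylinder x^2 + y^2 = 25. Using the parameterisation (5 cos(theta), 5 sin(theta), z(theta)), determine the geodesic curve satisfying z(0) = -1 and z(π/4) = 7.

Parameterise the cylinder of radius R = 5 as
    r(θ) = (5 cos θ, 5 sin θ, z(θ)).
The arc-length element is
    ds = sqrt(25 + (dz/dθ)^2) dθ,
so the Lagrangian is L = sqrt(25 + z'^2).
L depends on z' only, not on z or θ, so ∂L/∂z = 0 and
    ∂L/∂z' = z' / sqrt(25 + z'^2).
The Euler-Lagrange equation gives
    d/dθ( z' / sqrt(25 + z'^2) ) = 0,
so z' is constant. Integrating once:
    z(θ) = a θ + b,
a helix on the cylinder (a straight line when the cylinder is unrolled). The constants a, b are determined by the endpoint conditions.
With endpoint conditions z(0) = -1 and z(π/4) = 7: from z(0) = b we get b = -1, and a·π/4 + -1 = 7 gives a = 32/π, so
    z(θ) = (32/π) θ − 1.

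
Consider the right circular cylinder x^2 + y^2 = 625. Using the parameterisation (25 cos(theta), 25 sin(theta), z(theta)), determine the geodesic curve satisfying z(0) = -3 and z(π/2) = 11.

Parameterise the cylinder of radius R = 25 as
    r(θ) = (25 cos θ, 25 sin θ, z(θ)).
The arc-length element is
    ds = sqrt(625 + (dz/dθ)^2) dθ,
so the Lagrangian is L = sqrt(625 + z'^2).
L depends on z' only, not on z or θ, so ∂L/∂z = 0 and
    ∂L/∂z' = z' / sqrt(625 + z'^2).
The Euler-Lagrange equation gives
    d/dθ( z' / sqrt(625 + z'^2) ) = 0,
so z' is constant. Integrating once:
    z(θ) = a θ + b,
a helix on the cylinder (a straight line when the cylinder is unrolled). The constants a, b are determined by the endpoint conditions.
With endpoint conditions z(0) = -3 and z(π/2) = 11: from z(0) = b we get b = -3, and a·π/2 + -3 = 11 gives a = 28/π, so
    z(θ) = (28/π) θ − 3.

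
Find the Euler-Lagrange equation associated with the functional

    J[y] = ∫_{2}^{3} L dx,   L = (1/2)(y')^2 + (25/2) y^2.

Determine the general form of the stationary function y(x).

The Lagrangian is L = (1/2)(y')^2 + (25/2) y^2.
∂L/∂y = 25y.
∂L/∂y' = y'.
The Euler-Lagrange equation d/dx(∂L/∂y') − ∂L/∂y = 0 becomes:
    y'' - 25 y = 0
General solution: y(x) = A e^(5x) + B e^(-5x), where A and B are arbitrary constants fixed by the endpoint conditions.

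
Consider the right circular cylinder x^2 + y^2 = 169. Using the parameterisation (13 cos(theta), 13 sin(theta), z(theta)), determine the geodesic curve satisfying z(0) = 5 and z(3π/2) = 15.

Parameterise the cylinder of radius R = 13 as
    r(θ) = (13 cos θ, 13 sin θ, z(θ)).
The arc-length element is
    ds = sqrt(169 + (dz/dθ)^2) dθ,
so the Lagrangian is L = sqrt(169 + z'^2).
L depends on z' only, not on z or θ, so ∂L/∂z = 0 and
    ∂L/∂z' = z' / sqrt(169 + z'^2).
The Euler-Lagrange equation gives
    d/dθ( z' / sqrt(169 + z'^2) ) = 0,
so z' is constant. Integrating once:
    z(θ) = a θ + b,
a helix on the cylinder (a straight line when the cylinder is unrolled). The constants a, b are determined by the endpoint conditions.
With endpoint conditions z(0) = 5 and z(3π/2) = 15: from z(0) = b we get b = 5, and a·3π/2 + 5 = 15 gives a = 20/(3π), so
    z(θ) = (20/(3π)) θ + 5.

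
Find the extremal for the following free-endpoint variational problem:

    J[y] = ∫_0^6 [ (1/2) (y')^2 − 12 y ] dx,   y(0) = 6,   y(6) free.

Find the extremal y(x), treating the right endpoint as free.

The Lagrangian L = (1/2) (y')^2 − 12 y gives
    ∂L/∂y = −12,   ∂L/∂y' = y'.
Euler-Lagrange: d/dx(y') − (−12) = 0, i.e. y'' + 12 = 0, so
    y(x) = −(12/2) x^2 + C1 x + C2.
Fixed left endpoint y(0) = 6 ⇒ C2 = 6.
The right endpoint x = 6 is free, so the natural (transversality) condition is ∂L/∂y' |_{x=6} = 0, i.e. y'(6) = 0.
Compute y'(x) = −12 x + C1, so y'(6) = −72 + C1 = 0 ⇒ C1 = 72.
Therefore the extremal is
    y(x) = −6 x^2 + 72 x + 6.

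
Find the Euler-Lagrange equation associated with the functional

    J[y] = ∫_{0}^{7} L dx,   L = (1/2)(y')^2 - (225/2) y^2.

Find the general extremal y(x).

The Lagrangian is L = (1/2)(y')^2 - (225/2) y^2.
∂L/∂y = -225y.
∂L/∂y' = y'.
The Euler-Lagrange equation d/dx(∂L/∂y') − ∂L/∂y = 0 becomes:
    y'' + 225 y = 0
General solution: y(x) = A sin(15x) + B cos(15x), where A and B are arbitrary constants fixed by the endpoint conditions.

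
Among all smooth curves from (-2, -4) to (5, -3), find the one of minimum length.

Arc-length functional: J[y] = ∫ sqrt(1 + (y')^2) dx.
Lagrangian L = sqrt(1 + (y')^2) has no explicit y dependence, so ∂L/∂y = 0 and the Euler-Lagrange equation gives
    d/dx( y' / sqrt(1 + (y')^2) ) = 0  ⇒  y' / sqrt(1 + (y')^2) = const.
Hence y' is constant, so y(x) is affine.
Fitting the endpoints (-2, -4) and (5, -3):
    slope m = ((-3) − (-4)) / (5 − (-2)) = 1/7,
    intercept c = (-4) − m·(-2) = -26/7.
Extremal: y(x) = (1/7) x - 26/7.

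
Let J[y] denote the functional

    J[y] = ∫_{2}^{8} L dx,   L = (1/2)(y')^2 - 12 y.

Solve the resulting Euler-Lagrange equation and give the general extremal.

The Lagrangian is L = (1/2)(y')^2 - 12 y.
∂L/∂y = -12.
∂L/∂y' = y'.
The Euler-Lagrange equation d/dx(∂L/∂y') − ∂L/∂y = 0 becomes:
    y'' + 12 = 0
General solution: y(x) = -6 x^2 + A x + B, where A and B are arbitrary constants fixed by the endpoint conditions.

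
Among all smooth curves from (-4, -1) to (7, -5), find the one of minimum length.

Arc-length functional: J[y] = ∫ sqrt(1 + (y')^2) dx.
Lagrangian L = sqrt(1 + (y')^2) has no explicit y dependence, so ∂L/∂y = 0 and the Euler-Lagrange equation gives
    d/dx( y' / sqrt(1 + (y')^2) ) = 0  ⇒  y' / sqrt(1 + (y')^2) = const.
Hence y' is constant, so y(x) is affine.
Fitting the endpoints (-4, -1) and (7, -5):
    slope m = ((-5) − (-1)) / (7 − (-4)) = -4/11,
    intercept c = (-1) − m·(-4) = -27/11.
Extremal: y(x) = (-4/11) x - 27/11.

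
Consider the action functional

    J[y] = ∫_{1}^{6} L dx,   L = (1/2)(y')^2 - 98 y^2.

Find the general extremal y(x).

The Lagrangian is L = (1/2)(y')^2 - 98 y^2.
∂L/∂y = -196y.
∂L/∂y' = y'.
The Euler-Lagrange equation d/dx(∂L/∂y') − ∂L/∂y = 0 becomes:
    y'' + 196 y = 0
General solution: y(x) = A sin(14x) + B cos(14x), where A and B are arbitrary constants fixed by the endpoint conditions.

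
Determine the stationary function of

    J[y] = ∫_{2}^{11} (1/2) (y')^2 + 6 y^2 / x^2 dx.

The Lagrangian is L = (1/2) (y')^2 + 6 y^2 / x^2.
Compute ∂L/∂y = 12y/x^2, ∂L/∂y' = y'.
The Euler-Lagrange equation d/dx(∂L/∂y') − ∂L/∂y = 0 reduces to
    y'' − 12/x^2 · y = 0  (x > 0).
Its general solution is
    y(x) = A x^4 + B x^(-3),
with A, B fixed by the endpoint conditions.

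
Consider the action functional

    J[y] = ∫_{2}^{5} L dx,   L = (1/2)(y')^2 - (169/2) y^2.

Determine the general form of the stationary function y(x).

The Lagrangian is L = (1/2)(y')^2 - (169/2) y^2.
∂L/∂y = -169y.
∂L/∂y' = y'.
The Euler-Lagrange equation d/dx(∂L/∂y') − ∂L/∂y = 0 becomes:
    y'' + 169 y = 0
General solution: y(x) = A sin(13x) + B cos(13x), where A and B are arbitrary constants fixed by the endpoint conditions.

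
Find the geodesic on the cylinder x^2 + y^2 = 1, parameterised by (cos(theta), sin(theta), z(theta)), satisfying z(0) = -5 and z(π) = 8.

Parameterise the cylinder of radius R = 1 as
    r(θ) = (cos θ, sin θ, z(θ)).
The arc-length element is
    ds = sqrt(1 + (dz/dθ)^2) dθ,
so the Lagrangian is L = sqrt(1 + z'^2).
L depends on z' only, not on z or θ, so ∂L/∂z = 0 and
    ∂L/∂z' = z' / sqrt(1 + z'^2).
The Euler-Lagrange equation gives
    d/dθ( z' / sqrt(1 + z'^2) ) = 0,
so z' is constant. Integrating once:
    z(θ) = a θ + b,
a helix on the cylinder (a straight line when the cylinder is unrolled). The constants a, b are determined by the endpoint conditions.
With endpoint conditions z(0) = -5 and z(π) = 8: from z(0) = b we get b = -5, and a·π + -5 = 8 gives a = 13/π, so
    z(θ) = (13/π) θ − 5.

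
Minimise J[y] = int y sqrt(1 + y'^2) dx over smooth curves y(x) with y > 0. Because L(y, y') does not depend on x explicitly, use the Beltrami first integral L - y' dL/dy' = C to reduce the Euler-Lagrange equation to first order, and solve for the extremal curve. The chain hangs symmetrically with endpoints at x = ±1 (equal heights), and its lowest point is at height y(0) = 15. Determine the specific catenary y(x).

The Lagrangian L(y, y') = y sqrt(1 + y'^2) has no explicit x dependence, so the Beltrami identity applies:
    L − y' ∂L/∂y' = C.
Compute ∂L/∂y' = y · y' / sqrt(1 + y'^2). Then
    L − y' ∂L/∂y'
    = y sqrt(1 + y'^2) − y · y'^2 / sqrt(1 + y'^2)
    = y (1 + y'^2 − y'^2) / sqrt(1 + y'^2)
    = y / sqrt(1 + y'^2) = C.
Squaring gives y^2 = C^2 (1 + y'^2), i.e.
    y'^2 = y^2 / C^2 − 1.
Separating variables,
    dy / sqrt(y^2 − C^2) = dx / C,
and integrating gives arccosh(y / C) = (x − a)/C, so
    y(x) = C cosh((x − a)/C),
the catenary. The constants C and a are fixed by the two endpoint conditions (and, for the hanging-chain problem, the length constraint selects C).
Now fit the given data. The endpoints x = ±1 are symmetric at equal height, so the catenary is even about its minimum: a = 0 and y(x) = C cosh(x/C). The lowest point is y(0) = C cosh(0) = C, and we are told y(0) = 15, so C = 15. Therefore
    y(x) = 15 cosh(x/15),
and at the endpoints
    y(±1) = 15 cosh(1/15).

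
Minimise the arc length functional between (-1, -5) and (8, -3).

Arc-length functional: J[y] = ∫ sqrt(1 + (y')^2) dx.
Lagrangian L = sqrt(1 + (y')^2) has no explicit y dependence, so ∂L/∂y = 0 and the Euler-Lagrange equation gives
    d/dx( y' / sqrt(1 + (y')^2) ) = 0  ⇒  y' / sqrt(1 + (y')^2) = const.
Hence y' is constant, so y(x) is affine.
Fitting the endpoints (-1, -5) and (8, -3):
    slope m = ((-3) − (-5)) / (8 − (-1)) = 2/9,
    intercept c = (-5) − m·(-1) = -43/9.
Extremal: y(x) = (2/9) x - 43/9.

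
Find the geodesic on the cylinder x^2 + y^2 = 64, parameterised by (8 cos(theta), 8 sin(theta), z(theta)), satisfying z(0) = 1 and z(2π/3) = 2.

Parameterise the cylinder of radius R = 8 as
    r(θ) = (8 cos θ, 8 sin θ, z(θ)).
The arc-length element is
    ds = sqrt(64 + (dz/dθ)^2) dθ,
so the Lagrangian is L = sqrt(64 + z'^2).
L depends on z' only, not on z or θ, so ∂L/∂z = 0 and
    ∂L/∂z' = z' / sqrt(64 + z'^2).
The Euler-Lagrange equation gives
    d/dθ( z' / sqrt(64 + z'^2) ) = 0,
so z' is constant. Integrating once:
    z(θ) = a θ + b,
a helix on the cylinder (a straight line when the cylinder is unrolled). The constants a, b are determined by the endpoint conditions.
With endpoint conditions z(0) = 1 and z(2π/3) = 2: from z(0) = b we get b = 1, and a·2π/3 + 1 = 2 gives a = 3/(2π), so
    z(θ) = (3/(2π)) θ + 1.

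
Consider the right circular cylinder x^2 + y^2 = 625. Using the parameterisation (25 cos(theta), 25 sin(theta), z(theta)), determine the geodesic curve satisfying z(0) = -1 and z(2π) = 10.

Parameterise the cylinder of radius R = 25 as
    r(θ) = (25 cos θ, 25 sin θ, z(θ)).
The arc-length element is
    ds = sqrt(625 + (dz/dθ)^2) dθ,
so the Lagrangian is L = sqrt(625 + z'^2).
L depends on z' only, not on z or θ, so ∂L/∂z = 0 and
    ∂L/∂z' = z' / sqrt(625 + z'^2).
The Euler-Lagrange equation gives
    d/dθ( z' / sqrt(625 + z'^2) ) = 0,
so z' is constant. Integrating once:
    z(θ) = a θ + b,
a helix on the cylinder (a straight line when the cylinder is unrolled). The constants a, b are determined by the endpoint conditions.
With endpoint conditions z(0) = -1 and z(2π) = 10: from z(0) = b we get b = -1, and a·2π + -1 = 10 gives a = 11/(2π), so
    z(θ) = (11/(2π)) θ − 1.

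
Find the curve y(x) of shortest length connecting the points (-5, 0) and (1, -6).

Arc-length functional: J[y] = ∫ sqrt(1 + (y')^2) dx.
Lagrangian L = sqrt(1 + (y')^2) has no explicit y dependence, so ∂L/∂y = 0 and the Euler-Lagrange equation gives
    d/dx( y' / sqrt(1 + (y')^2) ) = 0  ⇒  y' / sqrt(1 + (y')^2) = const.
Hence y' is constant, so y(x) is affine.
Fitting the endpoints (-5, 0) and (1, -6):
    slope m = ((-6) − 0) / (1 − (-5)) = -1,
    intercept c = 0 − m·(-5) = -5.
Extremal: y(x) = -x - 5.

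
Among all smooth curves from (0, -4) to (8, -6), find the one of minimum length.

Arc-length functional: J[y] = ∫ sqrt(1 + (y')^2) dx.
Lagrangian L = sqrt(1 + (y')^2) has no explicit y dependence, so ∂L/∂y = 0 and the Euler-Lagrange equation gives
    d/dx( y' / sqrt(1 + (y')^2) ) = 0  ⇒  y' / sqrt(1 + (y')^2) = const.
Hence y' is constant, so y(x) is affine.
Fitting the endpoints (0, -4) and (8, -6):
    slope m = ((-6) − (-4)) / (8 − 0) = -1/4,
    intercept c = (-4) − m·0 = -4.
Extremal: y(x) = (-1/4) x - 4.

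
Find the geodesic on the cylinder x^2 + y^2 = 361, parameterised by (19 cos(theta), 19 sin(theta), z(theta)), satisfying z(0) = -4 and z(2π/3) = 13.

Parameterise the cylinder of radius R = 19 as
    r(θ) = (19 cos θ, 19 sin θ, z(θ)).
The arc-length element is
    ds = sqrt(361 + (dz/dθ)^2) dθ,
so the Lagrangian is L = sqrt(361 + z'^2).
L depends on z' only, not on z or θ, so ∂L/∂z = 0 and
    ∂L/∂z' = z' / sqrt(361 + z'^2).
The Euler-Lagrange equation gives
    d/dθ( z' / sqrt(361 + z'^2) ) = 0,
so z' is constant. Integrating once:
    z(θ) = a θ + b,
a helix on the cylinder (a straight line when the cylinder is unrolled). The constants a, b are determined by the endpoint conditions.
With endpoint conditions z(0) = -4 and z(2π/3) = 13: from z(0) = b we get b = -4, and a·2π/3 + -4 = 13 gives a = 51/(2π), so
    z(θ) = (51/(2π)) θ − 4.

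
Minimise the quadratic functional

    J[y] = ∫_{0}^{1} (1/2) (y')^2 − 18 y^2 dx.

The Lagrangian is L = (1/2) (y')^2 − 18 y^2.
Compute ∂L/∂y = -36y, ∂L/∂y' = y'.
The Euler-Lagrange equation d/dx(∂L/∂y') − ∂L/∂y = 0 reduces to
    y'' + 36 y = 0.
Its general solution is
    y(x) = A sin(6x) + B cos(6x),
with A, B fixed by the endpoint conditions.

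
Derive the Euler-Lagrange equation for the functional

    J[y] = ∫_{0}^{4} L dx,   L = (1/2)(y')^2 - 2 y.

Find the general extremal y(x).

The Lagrangian is L = (1/2)(y')^2 - 2 y.
∂L/∂y = -2.
∂L/∂y' = y'.
The Euler-Lagrange equation d/dx(∂L/∂y') − ∂L/∂y = 0 becomes:
    y'' + 2 = 0
General solution: y(x) = -x^2 + A x + B, where A and B are arbitrary constants fixed by the endpoint conditions.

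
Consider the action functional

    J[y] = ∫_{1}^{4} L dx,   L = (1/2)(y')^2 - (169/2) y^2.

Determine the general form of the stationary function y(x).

The Lagrangian is L = (1/2)(y')^2 - (169/2) y^2.
∂L/∂y = -169y.
∂L/∂y' = y'.
The Euler-Lagrange equation d/dx(∂L/∂y') − ∂L/∂y = 0 becomes:
    y'' + 169 y = 0
General solution: y(x) = A sin(13x) + B cos(13x), where A and B are arbitrary constants fixed by the endpoint conditions.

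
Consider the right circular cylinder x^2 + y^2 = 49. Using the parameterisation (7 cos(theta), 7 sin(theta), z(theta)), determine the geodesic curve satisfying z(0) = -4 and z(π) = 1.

Parameterise the cylinder of radius R = 7 as
    r(θ) = (7 cos θ, 7 sin θ, z(θ)).
The arc-length element is
    ds = sqrt(49 + (dz/dθ)^2) dθ,
so the Lagrangian is L = sqrt(49 + z'^2).
L depends on z' only, not on z or θ, so ∂L/∂z = 0 and
    ∂L/∂z' = z' / sqrt(49 + z'^2).
The Euler-Lagrange equation gives
    d/dθ( z' / sqrt(49 + z'^2) ) = 0,
so z' is constant. Integrating once:
    z(θ) = a θ + b,
a helix on the cylinder (a straight line when the cylinder is unrolled). The constants a, b are determined by the endpoint conditions.
With endpoint conditions z(0) = -4 and z(π) = 1: from z(0) = b we get b = -4, and a·π + -4 = 1 gives a = 5/π, so
    z(θ) = (5/π) θ − 4.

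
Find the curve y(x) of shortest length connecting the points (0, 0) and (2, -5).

Arc-length functional: J[y] = ∫ sqrt(1 + (y')^2) dx.
Lagrangian L = sqrt(1 + (y')^2) has no explicit y dependence, so ∂L/∂y = 0 and the Euler-Lagrange equation gives
    d/dx( y' / sqrt(1 + (y')^2) ) = 0  ⇒  y' / sqrt(1 + (y')^2) = const.
Hence y' is constant, so y(x) is affine.
Fitting the endpoints (0, 0) and (2, -5):
    slope m = ((-5) − 0) / (2 − 0) = -5/2,
    intercept c = 0 − m·0 = 0.
Extremal: y(x) = (-5/2) x.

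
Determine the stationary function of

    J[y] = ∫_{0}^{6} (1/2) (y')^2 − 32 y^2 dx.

The Lagrangian is L = (1/2) (y')^2 − 32 y^2.
Compute ∂L/∂y = -64y, ∂L/∂y' = y'.
The Euler-Lagrange equation d/dx(∂L/∂y') − ∂L/∂y = 0 reduces to
    y'' + 64 y = 0.
Its general solution is
    y(x) = A sin(8x) + B cos(8x),
with A, B fixed by the endpoint conditions.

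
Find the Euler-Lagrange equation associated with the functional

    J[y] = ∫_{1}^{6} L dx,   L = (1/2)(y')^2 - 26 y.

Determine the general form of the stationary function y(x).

The Lagrangian is L = (1/2)(y')^2 - 26 y.
∂L/∂y = -26.
∂L/∂y' = y'.
The Euler-Lagrange equation d/dx(∂L/∂y') − ∂L/∂y = 0 becomes:
    y'' + 26 = 0
General solution: y(x) = -13 x^2 + A x + B, where A and B are arbitrary constants fixed by the endpoint conditions.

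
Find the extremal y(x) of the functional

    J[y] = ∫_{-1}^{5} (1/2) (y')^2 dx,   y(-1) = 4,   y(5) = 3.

The Lagrangian is L = (1/2) (y')^2.
Compute ∂L/∂y = 0, ∂L/∂y' = y'.
The Euler-Lagrange equation d/dx(∂L/∂y') − ∂L/∂y = 0 reduces to
    y'' = 0.
Its general solution is
    y(x) = A x + B,
with A, B fixed by the endpoint conditions.
Applying the endpoint conditions y(-1) = 4 and y(5) = 3: solve A·-1 + B = 4 and A·5 + B = 3. Subtracting gives A(5 − -1) = 3 − 4, so A = -1/6, and B = 4 − A·-1 = 23/6. Therefore
    y(x) = (-1/6) x + 23/6.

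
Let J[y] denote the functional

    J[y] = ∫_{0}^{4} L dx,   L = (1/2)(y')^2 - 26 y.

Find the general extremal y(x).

The Lagrangian is L = (1/2)(y')^2 - 26 y.
∂L/∂y = -26.
∂L/∂y' = y'.
The Euler-Lagrange equation d/dx(∂L/∂y') − ∂L/∂y = 0 becomes:
    y'' + 26 = 0
General solution: y(x) = -13 x^2 + A x + B, where A and B are arbitrary constants fixed by the endpoint conditions.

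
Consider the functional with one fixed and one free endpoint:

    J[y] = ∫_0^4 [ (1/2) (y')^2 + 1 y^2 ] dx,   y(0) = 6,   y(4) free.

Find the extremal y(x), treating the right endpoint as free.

The Lagrangian L = (1/2) (y')^2 + 1 y^2 gives
    ∂L/∂y = 2 y,   ∂L/∂y' = y'.
Euler-Lagrange: y'' − 2 y = 0.
With k = sqrt(2), the general solution is
    y(x) = A cosh(sqrt(2) x) + B sinh(sqrt(2) x).
Fixed left endpoint y(0) = 6 ⇒ A = 6.
The right endpoint x = 4 is free, so the natural (transversality) condition is ∂L/∂y' |_{x=4} = 0, i.e. y'(4) = 0.
Compute y'(x) = A k sinh(k x) + B k cosh(k x), so
    y'(4) = A k sinh(k·4) + B k cosh(k·4) = 0
    ⇒ B = −A tanh(k·4) = − 6 tanh(sqrt(2)·4).
Therefore the extremal is
    y(x) = 6 cosh(sqrt(2) x) − 6 tanh(sqrt(2)·4) sinh(sqrt(2) x).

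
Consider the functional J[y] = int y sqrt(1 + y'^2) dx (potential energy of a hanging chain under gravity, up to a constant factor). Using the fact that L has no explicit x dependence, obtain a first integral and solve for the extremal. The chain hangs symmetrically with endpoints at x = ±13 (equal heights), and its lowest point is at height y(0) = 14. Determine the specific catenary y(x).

The Lagrangian L(y, y') = y sqrt(1 + y'^2) has no explicit x dependence, so the Beltrami identity applies:
    L − y' ∂L/∂y' = C.
Compute ∂L/∂y' = y · y' / sqrt(1 + y'^2). Then
    L − y' ∂L/∂y'
    = y sqrt(1 + y'^2) − y · y'^2 / sqrt(1 + y'^2)
    = y (1 + y'^2 − y'^2) / sqrt(1 + y'^2)
    = y / sqrt(1 + y'^2) = C.
Squaring gives y^2 = C^2 (1 + y'^2), i.e.
    y'^2 = y^2 / C^2 − 1.
Separating variables,
    dy / sqrt(y^2 − C^2) = dx / C,
and integrating gives arccosh(y / C) = (x − a)/C, so
    y(x) = C cosh((x − a)/C),
the catenary. The constants C and a are fixed by the two endpoint conditions (and, for the hanging-chain problem, the length constraint selects C).
Now fit the given data. The endpoints x = ±13 are symmetric at equal height, so the catenary is even about its minimum: a = 0 and y(x) = C cosh(x/C). The lowest point is y(0) = C cosh(0) = C, and we are told y(0) = 14, so C = 14. Therefore
    y(x) = 14 cosh(x/14),
and at the endpoints
    y(±13) = 14 cosh(13/14).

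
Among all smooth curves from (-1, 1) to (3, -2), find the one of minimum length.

Arc-length functional: J[y] = ∫ sqrt(1 + (y')^2) dx.
Lagrangian L = sqrt(1 + (y')^2) has no explicit y dependence, so ∂L/∂y = 0 and the Euler-Lagrange equation gives
    d/dx( y' / sqrt(1 + (y')^2) ) = 0  ⇒  y' / sqrt(1 + (y')^2) = const.
Hence y' is constant, so y(x) is affine.
Fitting the endpoints (-1, 1) and (3, -2):
    slope m = ((-2) − 1) / (3 − (-1)) = -3/4,
    intercept c = 1 − m·(-1) = 1/4.
Extremal: y(x) = (-3/4) x + 1/4.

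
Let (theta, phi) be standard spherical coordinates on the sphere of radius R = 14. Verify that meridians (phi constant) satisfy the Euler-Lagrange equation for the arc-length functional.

On the sphere of radius R = 14 with spherical coordinates (θ, φ), the induced metric is
    ds^2 = 196(dθ^2 + sin^2(θ) dφ^2).
Using θ as the parameter, the arc-length functional becomes
    J[φ] = ∫ 14 sqrt(1 + sin^2(θ) (dφ/dθ)^2) dθ.
So L = 14 sqrt(1 + sin^2(θ) φ'^2). Compute
    ∂L/∂φ = 0  (L has no explicit φ dependence),
    ∂L/∂φ' = 14 sin^2(θ) φ' / sqrt(1 + sin^2(θ) φ'^2).
For the candidate φ(θ) = c (constant), φ' = 0, so ∂L/∂φ' evaluated along the candidate vanishes, and ∂L/∂φ is identically zero. Hence
    d/dθ(∂L/∂φ') − ∂L/∂φ = 0
is satisfied. Therefore meridians φ = const are extremals of arc length — they are geodesics on the sphere.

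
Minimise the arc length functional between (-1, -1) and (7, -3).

Arc-length functional: J[y] = ∫ sqrt(1 + (y')^2) dx.
Lagrangian L = sqrt(1 + (y')^2) has no explicit y dependence, so ∂L/∂y = 0 and the Euler-Lagrange equation gives
    d/dx( y' / sqrt(1 + (y')^2) ) = 0  ⇒  y' / sqrt(1 + (y')^2) = const.
Hence y' is constant, so y(x) is affine.
Fitting the endpoints (-1, -1) and (7, -3):
    slope m = ((-3) − (-1)) / (7 − (-1)) = -1/4,
    intercept c = (-1) − m·(-1) = -5/4.
Extremal: y(x) = (-1/4) x - 5/4.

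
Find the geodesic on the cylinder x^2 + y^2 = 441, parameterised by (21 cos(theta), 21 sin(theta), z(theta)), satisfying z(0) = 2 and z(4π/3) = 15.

Parameterise the cylinder of radius R = 21 as
    r(θ) = (21 cos θ, 21 sin θ, z(θ)).
The arc-length element is
    ds = sqrt(441 + (dz/dθ)^2) dθ,
so the Lagrangian is L = sqrt(441 + z'^2).
L depends on z' only, not on z or θ, so ∂L/∂z = 0 and
    ∂L/∂z' = z' / sqrt(441 + z'^2).
The Euler-Lagrange equation gives
    d/dθ( z' / sqrt(441 + z'^2) ) = 0,
so z' is constant. Integrating once:
    z(θ) = a θ + b,
a helix on the cylinder (a straight line when the cylinder is unrolled). The constants a, b are determined by the endpoint conditions.
With endpoint conditions z(0) = 2 and z(4π/3) = 15: from z(0) = b we get b = 2, and a·4π/3 + 2 = 15 gives a = 39/(4π), so
    z(θ) = (39/(4π)) θ + 2.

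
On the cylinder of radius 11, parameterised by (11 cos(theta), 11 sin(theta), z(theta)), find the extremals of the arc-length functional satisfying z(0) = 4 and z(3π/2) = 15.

Parameterise the cylinder of radius R = 11 as
    r(θ) = (11 cos θ, 11 sin θ, z(θ)).
The arc-length element is
    ds = sqrt(121 + (dz/dθ)^2) dθ,
so the Lagrangian is L = sqrt(121 + z'^2).
L depends on z' only, not on z or θ, so ∂L/∂z = 0 and
    ∂L/∂z' = z' / sqrt(121 + z'^2).
The Euler-Lagrange equation gives
    d/dθ( z' / sqrt(121 + z'^2) ) = 0,
so z' is constant. Integrating once:
    z(θ) = a θ + b,
a helix on the cylinder (a straight line when the cylinder is unrolled). The constants a, b are determined by the endpoint conditions.
With endpoint conditions z(0) = 4 and z(3π/2) = 15: from z(0) = b we get b = 4, and a·3π/2 + 4 = 15 gives a = 22/(3π), so
    z(θ) = (22/(3π)) θ + 4.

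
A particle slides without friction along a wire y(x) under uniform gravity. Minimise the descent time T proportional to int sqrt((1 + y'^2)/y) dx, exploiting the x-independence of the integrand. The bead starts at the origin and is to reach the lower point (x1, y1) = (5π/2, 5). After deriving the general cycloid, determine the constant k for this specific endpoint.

The Lagrangian L = sqrt((1 + y'^2) / y) has no explicit x dependence, so the Beltrami identity applies:
    L − y' ∂L/∂y' = C.
Compute ∂L/∂y' = y' / sqrt(y (1 + y'^2)).
Substitute:
    sqrt((1 + y'^2)/y) − y'·y' / sqrt(y (1 + y'^2))
    = (1 + y'^2) / sqrt(y (1 + y'^2)) − y'^2 / sqrt(y (1 + y'^2))
    = 1 / sqrt(y (1 + y'^2)) = C.
Squaring and rearranging gives the first integral
    y (1 + y'^2) = 1/C^2 =: k   (constant).
Solving this first-order ODE by the substitution
    y = (k/2)(1 − cos θ)
yields the cycloid parameterisation
    x(θ) = (k/2)(θ − sin θ),   y(θ) = (k/2)(1 − cos θ).
The constant k is fixed by the endpoint condition.
Now fit the given lower endpoint (x1, y1) = (5π/2, 5). At the bottom of the first arch (θ = π), the parametric equations give
    y(π) = (k/2)(1 − cos π) = k,
    x(π) = (k/2)(π − sin π) = kπ/2.
Matching y(π) = 5 gives k = 5, consistent with x(π) = 5π/2. Therefore the specific cycloid is
    x(θ) = (5/2)(θ − sin θ),   y(θ) = (5/2)(1 − cos θ).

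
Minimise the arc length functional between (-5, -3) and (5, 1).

Arc-length functional: J[y] = ∫ sqrt(1 + (y')^2) dx.
Lagrangian L = sqrt(1 + (y')^2) has no explicit y dependence, so ∂L/∂y = 0 and the Euler-Lagrange equation gives
    d/dx( y' / sqrt(1 + (y')^2) ) = 0  ⇒  y' / sqrt(1 + (y')^2) = const.
Hence y' is constant, so y(x) is affine.
Fitting the endpoints (-5, -3) and (5, 1):
    slope m = (1 − (-3)) / (5 − (-5)) = 2/5,
    intercept c = (-3) − m·(-5) = -1.
Extremal: y(x) = (2/5) x - 1.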